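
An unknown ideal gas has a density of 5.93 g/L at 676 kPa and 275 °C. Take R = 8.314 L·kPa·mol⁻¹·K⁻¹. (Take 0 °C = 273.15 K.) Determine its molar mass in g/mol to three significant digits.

M ≈ 40.0 g/mol

ρ = PM/(RT) ⇒ M = ρRT/P = (5.93 × 8.314 × 548.1) / 676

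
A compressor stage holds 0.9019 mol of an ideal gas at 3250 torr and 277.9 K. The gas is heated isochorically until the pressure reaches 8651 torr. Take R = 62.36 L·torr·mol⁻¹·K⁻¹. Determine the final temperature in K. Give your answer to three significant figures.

T₂ ≈ 740 K

From PV = nRT: V₁ = nRT₁/P₁ = 4.809 L.
Isochoric, so P/T is constant: V₂ = V₁; T₂ = T₁·(P₂/P₁) = 739.7 K.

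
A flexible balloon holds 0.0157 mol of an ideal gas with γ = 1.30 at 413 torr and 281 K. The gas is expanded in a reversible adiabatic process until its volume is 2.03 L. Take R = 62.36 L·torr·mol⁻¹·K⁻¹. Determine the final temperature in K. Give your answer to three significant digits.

From PV = nRT: V₁ = nRT₁/P₁ = 0.6661 L.
Adiabatic (γ = 1.30), T V^(γ−1) and P V^γ constant: T₂ = T₁·(V₁/V₂)^(γ−1) = 201.2 K; P₂ = P₁·(V₁/V₂)^γ = 97.01 torr.

T₂ ≈ 201 K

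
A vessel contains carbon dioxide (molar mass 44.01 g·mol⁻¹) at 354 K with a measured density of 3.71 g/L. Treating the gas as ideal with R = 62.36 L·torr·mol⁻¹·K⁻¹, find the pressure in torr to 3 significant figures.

ρ = PM/(RT) ⇒ P = ρRT/M = (3.71 × 62.36 × 354.0) / 44.01

P ≈ 1.86e+03 torr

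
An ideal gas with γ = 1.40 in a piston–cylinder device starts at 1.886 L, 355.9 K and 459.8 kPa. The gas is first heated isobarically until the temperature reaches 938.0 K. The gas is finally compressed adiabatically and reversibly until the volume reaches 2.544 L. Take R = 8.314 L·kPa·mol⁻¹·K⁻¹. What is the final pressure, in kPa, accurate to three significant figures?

P₃ ≈ 1.17e+03 kPa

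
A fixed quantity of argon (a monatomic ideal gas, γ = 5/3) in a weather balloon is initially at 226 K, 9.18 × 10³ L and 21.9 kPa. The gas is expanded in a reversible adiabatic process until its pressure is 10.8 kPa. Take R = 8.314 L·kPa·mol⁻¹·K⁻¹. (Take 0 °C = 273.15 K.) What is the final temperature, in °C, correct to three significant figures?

T₂ ≈ -103 °C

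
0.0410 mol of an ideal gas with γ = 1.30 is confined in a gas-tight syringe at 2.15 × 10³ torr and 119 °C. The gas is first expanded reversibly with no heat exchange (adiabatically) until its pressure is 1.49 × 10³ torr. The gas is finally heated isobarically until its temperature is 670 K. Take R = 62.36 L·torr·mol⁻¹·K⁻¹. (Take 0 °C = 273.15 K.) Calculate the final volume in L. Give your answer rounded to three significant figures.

V₃ ≈ 1.15 L

Convert: T₁ = 392.1 K.
From PV = nRT: V₁ = nRT₁/P₁ = 0.4663 L.
Reversible adiabatic, γ = 1.30: T₂ = T₁·(P₂/P₁)^((γ−1)/γ) = 360.3 K; V₂ = V₁·(P₁/P₂)^(1/γ) = 0.6183 L.
Isobaric, so V/T is constant: P₃ = P₂; V₃ = V₂·(T₃/T₂) = 1.150 L.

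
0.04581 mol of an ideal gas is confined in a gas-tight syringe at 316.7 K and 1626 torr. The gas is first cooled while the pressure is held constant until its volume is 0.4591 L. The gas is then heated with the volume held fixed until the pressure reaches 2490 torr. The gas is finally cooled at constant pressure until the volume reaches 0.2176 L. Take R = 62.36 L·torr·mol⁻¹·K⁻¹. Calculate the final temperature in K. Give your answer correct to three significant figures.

From PV = nRT: V₁ = nRT₁/P₁ = 0.5564 L.
P constant ⇒ V ∝ T: P₂ = P₁; T₂ = T₁·(V₂/V₁) = 261.3 K.
Isochoric, so P/T is constant: V₃ = V₂; T₃ = T₂·(P₃/P₂) = 400.2 K.
Isobaric, so V/T is constant: P₄ = P₃; T₄ = T₃·(V₄/V₃) = 189.7 K.

T₄ ≈ 190 K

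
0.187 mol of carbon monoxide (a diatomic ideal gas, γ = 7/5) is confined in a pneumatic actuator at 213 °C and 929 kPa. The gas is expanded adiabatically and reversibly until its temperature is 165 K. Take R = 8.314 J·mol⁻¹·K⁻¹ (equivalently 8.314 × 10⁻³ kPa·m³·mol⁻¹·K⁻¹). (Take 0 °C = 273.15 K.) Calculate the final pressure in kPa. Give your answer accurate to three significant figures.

P₂ ≈ 21.2 kPa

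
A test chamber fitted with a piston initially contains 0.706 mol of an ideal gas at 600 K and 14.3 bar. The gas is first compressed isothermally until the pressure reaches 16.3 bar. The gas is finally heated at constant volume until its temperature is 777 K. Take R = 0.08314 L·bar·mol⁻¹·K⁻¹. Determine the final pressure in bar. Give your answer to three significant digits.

From PV = nRT: V₁ = nRT₁/P₁ = 2.463 L.
T constant ⇒ Boyle's law P V = const: T₂ = T₁; V₂ = V₁·(P₁/P₂) = 2.161 L.
Isochoric, so P/T is constant: V₃ = V₂; P₃ = P₂·(T₃/T₂) = 21.11 bar.

P₃ ≈ 21.1 bar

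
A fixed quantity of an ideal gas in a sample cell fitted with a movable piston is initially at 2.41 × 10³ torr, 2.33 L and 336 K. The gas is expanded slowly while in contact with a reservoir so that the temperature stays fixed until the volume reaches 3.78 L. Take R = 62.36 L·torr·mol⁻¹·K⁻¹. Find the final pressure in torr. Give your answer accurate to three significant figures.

P₂ ≈ 1.49e+03 torr

Isothermal, so P V is constant: T₂ = T₁; P₂ = P₁·(V₁/V₂) = 1486 torr.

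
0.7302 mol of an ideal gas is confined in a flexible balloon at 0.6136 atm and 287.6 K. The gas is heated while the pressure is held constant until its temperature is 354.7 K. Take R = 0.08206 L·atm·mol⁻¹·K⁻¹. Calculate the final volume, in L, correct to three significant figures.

From PV = nRT: V₁ = nRT₁/P₁ = 28.09 L.
P constant ⇒ V ∝ T: P₂ = P₁; V₂ = V₁·(T₂/T₁) = 34.64 L.

V₂ ≈ 34.6 L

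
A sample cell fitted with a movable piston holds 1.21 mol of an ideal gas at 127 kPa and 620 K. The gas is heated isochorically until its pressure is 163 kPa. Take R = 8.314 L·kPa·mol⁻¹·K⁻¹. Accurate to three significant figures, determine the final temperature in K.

T₂ ≈ 796 K

From PV = nRT: V₁ = nRT₁/P₁ = 49.11 L.
Isochoric, so P/T is constant: V₂ = V₁; T₂ = T₁·(P₂/P₁) = 795.7 K.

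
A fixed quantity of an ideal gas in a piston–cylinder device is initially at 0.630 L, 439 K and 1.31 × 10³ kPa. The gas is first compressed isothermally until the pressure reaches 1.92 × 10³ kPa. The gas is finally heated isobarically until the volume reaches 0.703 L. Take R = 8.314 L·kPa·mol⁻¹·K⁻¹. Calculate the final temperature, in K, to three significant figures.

T constant ⇒ Boyle's law P V = const: T₂ = T₁; V₂ = V₁·(P₁/P₂) = 0.4298 L.
P constant ⇒ V ∝ T: P₃ = P₂; T₃ = T₂·(V₃/V₂) = 718.0 K.

T₃ ≈ 718 K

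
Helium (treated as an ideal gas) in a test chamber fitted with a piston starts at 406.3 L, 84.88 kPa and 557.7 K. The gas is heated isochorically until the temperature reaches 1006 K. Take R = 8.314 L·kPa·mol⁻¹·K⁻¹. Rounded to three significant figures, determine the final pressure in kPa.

Isochoric, so P/T is constant: V₂ = V₁; P₂ = P₁·(T₂/T₁) = 153.1 kPa.

P₂ ≈ 153 kPa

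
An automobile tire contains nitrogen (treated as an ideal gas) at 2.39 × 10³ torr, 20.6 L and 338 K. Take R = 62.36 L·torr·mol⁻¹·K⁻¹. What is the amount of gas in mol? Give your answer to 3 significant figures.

n ≈ 2.34 mol

PV = nRT ⇒ n = PV/(RT) = (2.39e+03 × 20.6) / (62.36 × 338)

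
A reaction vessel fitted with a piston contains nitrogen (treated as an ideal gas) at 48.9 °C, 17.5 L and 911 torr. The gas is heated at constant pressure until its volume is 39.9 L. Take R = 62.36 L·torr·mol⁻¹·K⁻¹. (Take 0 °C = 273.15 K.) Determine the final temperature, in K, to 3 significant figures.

Convert: T₁ = 322.0 K.
Isobaric, so V/T is constant: P₂ = P₁; T₂ = T₁·(V₂/V₁) = 734.3 K.

T₂ ≈ 734 K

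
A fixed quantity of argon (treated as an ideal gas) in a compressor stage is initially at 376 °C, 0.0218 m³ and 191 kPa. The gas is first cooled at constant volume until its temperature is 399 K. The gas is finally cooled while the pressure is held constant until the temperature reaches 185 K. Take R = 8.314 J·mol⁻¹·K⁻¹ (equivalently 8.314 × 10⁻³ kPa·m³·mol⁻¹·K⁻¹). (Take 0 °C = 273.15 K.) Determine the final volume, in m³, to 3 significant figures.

V₃ ≈ 0.0101 m³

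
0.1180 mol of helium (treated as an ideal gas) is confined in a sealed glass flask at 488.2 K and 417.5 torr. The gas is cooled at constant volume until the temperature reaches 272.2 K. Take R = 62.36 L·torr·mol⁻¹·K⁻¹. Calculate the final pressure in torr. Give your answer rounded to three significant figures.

P₂ ≈ 233 torr

From PV = nRT: V₁ = nRT₁/P₁ = 8.605 L.
Isochoric, so P/T is constant: V₂ = V₁; P₂ = P₁·(T₂/T₁) = 232.8 torr.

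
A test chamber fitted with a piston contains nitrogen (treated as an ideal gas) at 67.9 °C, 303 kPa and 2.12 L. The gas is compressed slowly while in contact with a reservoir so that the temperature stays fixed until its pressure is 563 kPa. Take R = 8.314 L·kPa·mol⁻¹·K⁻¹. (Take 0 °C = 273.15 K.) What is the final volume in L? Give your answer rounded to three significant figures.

V₂ ≈ 1.14 L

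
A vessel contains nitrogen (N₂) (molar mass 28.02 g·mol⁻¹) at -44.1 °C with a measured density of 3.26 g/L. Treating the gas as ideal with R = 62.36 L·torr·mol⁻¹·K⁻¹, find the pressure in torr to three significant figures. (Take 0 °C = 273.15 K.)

ρ = PM/(RT) ⇒ P = ρRT/M = (3.26 × 62.36 × 229.0) / 28.02

P ≈ 1.66e+03 torr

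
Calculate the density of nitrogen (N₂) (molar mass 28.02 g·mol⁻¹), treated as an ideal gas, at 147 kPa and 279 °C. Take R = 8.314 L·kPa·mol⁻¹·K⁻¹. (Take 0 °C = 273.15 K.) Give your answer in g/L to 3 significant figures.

ρ ≈ 0.897 g/L

ρ = PM/(RT) = (147 × 28.02) / (8.314 × 552.1)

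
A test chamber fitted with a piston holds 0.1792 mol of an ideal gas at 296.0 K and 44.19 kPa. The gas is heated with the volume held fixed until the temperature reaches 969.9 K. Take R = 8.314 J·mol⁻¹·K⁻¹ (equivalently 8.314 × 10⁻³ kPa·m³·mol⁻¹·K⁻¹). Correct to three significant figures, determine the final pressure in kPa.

P₂ ≈ 145 kPa

From PV = nRT: V₁ = nRT₁/P₁ = 0.009980 m³.
Isochoric, so P/T is constant: V₂ = V₁; P₂ = P₁·(T₂/T₁) = 144.8 kPa.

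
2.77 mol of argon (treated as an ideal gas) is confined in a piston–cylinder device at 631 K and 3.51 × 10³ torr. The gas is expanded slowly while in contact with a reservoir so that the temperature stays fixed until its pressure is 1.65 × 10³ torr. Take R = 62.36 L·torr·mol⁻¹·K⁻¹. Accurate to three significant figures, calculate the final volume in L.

V₂ ≈ 66.1 L

From PV = nRT: V₁ = nRT₁/P₁ = 31.05 L.
Isothermal, so P V is constant: T₂ = T₁; V₂ = V₁·(P₁/P₂) = 66.06 L.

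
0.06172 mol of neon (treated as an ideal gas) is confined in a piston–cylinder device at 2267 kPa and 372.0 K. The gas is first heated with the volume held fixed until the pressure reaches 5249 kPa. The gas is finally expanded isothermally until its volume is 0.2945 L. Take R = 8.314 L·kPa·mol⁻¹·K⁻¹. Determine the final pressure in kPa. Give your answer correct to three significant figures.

From PV = nRT: V₁ = nRT₁/P₁ = 0.08420 L.
V constant ⇒ P ∝ T: V₂ = V₁; T₂ = T₁·(P₂/P₁) = 861.3 K.
T constant ⇒ Boyle's law P V = const: T₃ = T₂; P₃ = P₂·(V₂/V₃) = 1501 kPa.

P₃ ≈ 1.50e+03 kPa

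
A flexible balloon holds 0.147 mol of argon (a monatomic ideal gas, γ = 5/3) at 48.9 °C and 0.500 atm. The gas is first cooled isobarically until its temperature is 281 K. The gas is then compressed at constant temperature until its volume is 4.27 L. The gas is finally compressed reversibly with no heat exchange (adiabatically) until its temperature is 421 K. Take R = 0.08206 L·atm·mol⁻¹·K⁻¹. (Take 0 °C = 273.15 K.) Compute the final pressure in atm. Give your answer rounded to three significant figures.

Convert: T₁ = 322.0 K.
From PV = nRT: V₁ = nRT₁/P₁ = 7.770 L.
Isobaric, so V/T is constant: P₂ = P₁; V₂ = V₁·(T₂/T₁) = 6.779 L.
Isothermal, so P V is constant: T₃ = T₂; P₃ = P₂·(V₂/V₃) = 0.7938 atm.
Reversible adiabatic, γ = 5/3: P₄ = P₃·(T₄/T₃)^(γ/(γ−1)) = 2.181 atm; V₄ = V₃·(T₃/T₄)^(1/(γ−1)) = 2.328 L.

P₄ ≈ 2.18 atm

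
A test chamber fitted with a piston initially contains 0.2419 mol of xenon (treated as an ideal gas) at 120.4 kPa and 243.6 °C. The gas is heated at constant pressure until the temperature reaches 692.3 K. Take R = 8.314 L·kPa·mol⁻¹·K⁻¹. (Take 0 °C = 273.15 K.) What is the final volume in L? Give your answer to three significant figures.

Convert: T₁ = 516.8 K.
From PV = nRT: V₁ = nRT₁/P₁ = 8.632 L.
P constant ⇒ V ∝ T: P₂ = P₁; V₂ = V₁·(T₂/T₁) = 11.56 L.

V₂ ≈ 11.6 L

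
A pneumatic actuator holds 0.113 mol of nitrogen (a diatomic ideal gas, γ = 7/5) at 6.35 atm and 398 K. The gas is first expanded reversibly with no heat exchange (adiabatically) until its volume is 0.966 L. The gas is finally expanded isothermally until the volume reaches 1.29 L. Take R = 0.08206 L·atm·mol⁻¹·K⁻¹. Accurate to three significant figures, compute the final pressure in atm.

From PV = nRT: V₁ = nRT₁/P₁ = 0.5812 L.
Reversible adiabatic, γ = 7/5: T₂ = T₁·(V₁/V₂)^(γ−1) = 324.8 K; P₂ = P₁·(V₁/V₂)^γ = 3.118 atm.
Isothermal, so P V is constant: T₃ = T₂; P₃ = P₂·(V₂/V₃) = 2.335 atm.

P₃ ≈ 2.33 atm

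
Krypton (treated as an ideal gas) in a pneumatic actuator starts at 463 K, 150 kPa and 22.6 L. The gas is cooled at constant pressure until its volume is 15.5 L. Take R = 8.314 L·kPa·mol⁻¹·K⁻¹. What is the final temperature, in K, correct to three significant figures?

P constant ⇒ V ∝ T: P₂ = P₁; T₂ = T₁·(V₂/V₁) = 317.5 K.

T₂ ≈ 318 K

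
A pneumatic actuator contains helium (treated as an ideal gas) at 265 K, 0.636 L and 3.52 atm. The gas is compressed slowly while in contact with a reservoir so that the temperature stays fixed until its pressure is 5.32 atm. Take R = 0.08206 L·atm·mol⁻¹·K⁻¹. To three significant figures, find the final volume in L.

V₂ ≈ 0.421 L

T constant ⇒ Boyle's law P V = const: T₂ = T₁; V₂ = V₁·(P₁/P₂) = 0.4208 L.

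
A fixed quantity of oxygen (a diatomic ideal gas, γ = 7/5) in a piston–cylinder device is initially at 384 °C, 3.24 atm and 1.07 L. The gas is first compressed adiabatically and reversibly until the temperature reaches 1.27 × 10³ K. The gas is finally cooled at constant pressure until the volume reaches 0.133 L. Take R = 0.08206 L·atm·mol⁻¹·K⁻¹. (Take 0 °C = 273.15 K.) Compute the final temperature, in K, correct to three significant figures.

T₃ ≈ 820 K

Convert: T₁ = 657.1 K.
Reversible adiabatic, γ = 7/5: P₂ = P₁·(T₂/T₁)^(γ/(γ−1)) = 32.51 atm; V₂ = V₁·(T₁/T₂)^(1/(γ−1)) = 0.2061 L.
P constant ⇒ V ∝ T: P₃ = P₂; T₃ = T₂·(V₃/V₂) = 819.6 K.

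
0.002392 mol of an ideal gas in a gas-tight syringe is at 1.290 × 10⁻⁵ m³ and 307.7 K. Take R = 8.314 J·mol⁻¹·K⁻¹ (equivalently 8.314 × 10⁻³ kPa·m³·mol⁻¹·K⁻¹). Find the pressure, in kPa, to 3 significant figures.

P ≈ 474 kPa

PV = nRT ⇒ P = nRT/V = (0.002392 × 8.314 × 10⁻³ × 307.7) / 1.290e-05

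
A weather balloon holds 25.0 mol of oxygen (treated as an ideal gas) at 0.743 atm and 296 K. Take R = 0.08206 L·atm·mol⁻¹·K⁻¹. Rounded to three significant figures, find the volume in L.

V ≈ 817 L

PV = nRT ⇒ V = nRT/P = (25.0 × 0.08206 × 296) / 0.743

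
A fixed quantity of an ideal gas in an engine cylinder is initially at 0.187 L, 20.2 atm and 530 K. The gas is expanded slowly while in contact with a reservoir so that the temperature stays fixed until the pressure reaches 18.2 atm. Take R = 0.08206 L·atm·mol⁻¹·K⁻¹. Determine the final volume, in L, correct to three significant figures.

V₂ ≈ 0.208 L

T constant ⇒ Boyle's law P V = const: T₂ = T₁; V₂ = V₁·(P₁/P₂) = 0.2075 L.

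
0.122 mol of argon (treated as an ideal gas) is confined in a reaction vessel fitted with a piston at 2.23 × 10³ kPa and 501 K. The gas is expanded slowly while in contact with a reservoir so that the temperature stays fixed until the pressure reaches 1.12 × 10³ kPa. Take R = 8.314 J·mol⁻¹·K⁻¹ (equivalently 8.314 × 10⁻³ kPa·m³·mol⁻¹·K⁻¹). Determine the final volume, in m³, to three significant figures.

From PV = nRT: V₁ = nRT₁/P₁ = 0.0002279 m³.
T constant ⇒ Boyle's law P V = const: T₂ = T₁; V₂ = V₁·(P₁/P₂) = 0.0004537 m³.

V₂ ≈ 0.000454 m³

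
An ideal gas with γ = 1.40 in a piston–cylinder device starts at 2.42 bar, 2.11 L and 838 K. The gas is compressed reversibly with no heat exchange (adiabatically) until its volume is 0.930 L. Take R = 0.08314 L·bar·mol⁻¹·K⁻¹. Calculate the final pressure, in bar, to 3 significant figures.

P₂ ≈ 7.62 bar

Adiabatic (γ = 1.40), T V^(γ−1) and P V^γ constant: T₂ = T₁·(V₁/V₂)^(γ−1) = 1163 K; P₂ = P₁·(V₁/V₂)^γ = 7.620 bar.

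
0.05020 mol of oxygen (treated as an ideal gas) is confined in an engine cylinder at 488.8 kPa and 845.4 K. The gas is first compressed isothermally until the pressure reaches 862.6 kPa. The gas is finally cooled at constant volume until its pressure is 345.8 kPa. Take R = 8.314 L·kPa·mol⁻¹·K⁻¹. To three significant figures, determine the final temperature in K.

T₃ ≈ 339 K

From PV = nRT: V₁ = nRT₁/P₁ = 0.7218 L.
T constant ⇒ Boyle's law P V = const: T₂ = T₁; V₂ = V₁·(P₁/P₂) = 0.4090 L.
V constant ⇒ P ∝ T: V₃ = V₂; T₃ = T₂·(P₃/P₂) = 338.9 K.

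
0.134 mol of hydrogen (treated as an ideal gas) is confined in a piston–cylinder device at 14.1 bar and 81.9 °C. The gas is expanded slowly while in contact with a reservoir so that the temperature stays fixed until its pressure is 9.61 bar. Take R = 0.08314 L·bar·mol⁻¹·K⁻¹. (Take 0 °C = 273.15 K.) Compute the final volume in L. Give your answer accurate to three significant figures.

V₂ ≈ 0.412 L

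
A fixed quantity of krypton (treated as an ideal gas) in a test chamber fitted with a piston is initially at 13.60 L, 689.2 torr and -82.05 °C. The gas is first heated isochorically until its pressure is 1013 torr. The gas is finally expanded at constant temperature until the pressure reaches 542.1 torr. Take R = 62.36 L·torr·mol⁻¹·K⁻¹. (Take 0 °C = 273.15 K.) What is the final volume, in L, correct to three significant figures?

Convert: T₁ = 191.1 K.
Isochoric, so P/T is constant: V₂ = V₁; T₂ = T₁·(P₂/P₁) = 280.9 K.
Isothermal, so P V is constant: T₃ = T₂; V₃ = V₂·(P₂/P₃) = 25.41 L.

V₃ ≈ 25.4 L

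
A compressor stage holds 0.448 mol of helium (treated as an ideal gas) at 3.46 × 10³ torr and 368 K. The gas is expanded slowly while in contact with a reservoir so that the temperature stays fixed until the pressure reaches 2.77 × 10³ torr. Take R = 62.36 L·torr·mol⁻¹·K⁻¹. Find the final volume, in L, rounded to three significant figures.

V₂ ≈ 3.71 L

From PV = nRT: V₁ = nRT₁/P₁ = 2.971 L.
T constant ⇒ Boyle's law P V = const: T₂ = T₁; V₂ = V₁·(P₁/P₂) = 3.712 L.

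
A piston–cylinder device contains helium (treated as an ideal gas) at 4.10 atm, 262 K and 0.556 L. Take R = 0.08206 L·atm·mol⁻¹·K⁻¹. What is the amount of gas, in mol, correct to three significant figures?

n ≈ 0.106 mol

PV = nRT ⇒ n = PV/(RT) = (4.10 × 0.556) / (0.08206 × 262)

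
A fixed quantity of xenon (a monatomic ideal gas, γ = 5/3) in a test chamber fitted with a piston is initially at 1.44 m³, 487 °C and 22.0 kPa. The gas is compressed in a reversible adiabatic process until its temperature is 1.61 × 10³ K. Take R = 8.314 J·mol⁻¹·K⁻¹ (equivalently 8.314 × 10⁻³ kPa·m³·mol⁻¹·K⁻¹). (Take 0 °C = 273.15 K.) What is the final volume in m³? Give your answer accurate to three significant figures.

V₂ ≈ 0.467 m³

Convert: T₁ = 760.1 K.
Adiabatic (γ = 5/3), T V^(γ−1) and P V^γ constant: P₂ = P₁·(T₂/T₁)^(γ/(γ−1)) = 143.6 kPa; V₂ = V₁·(T₁/T₂)^(1/(γ−1)) = 0.4672 m³.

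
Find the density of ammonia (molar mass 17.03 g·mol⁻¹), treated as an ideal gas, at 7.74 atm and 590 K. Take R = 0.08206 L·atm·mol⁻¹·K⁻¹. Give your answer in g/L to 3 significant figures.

ρ = PM/(RT) = (7.74 × 17.03) / (0.08206 × 590.0)

ρ ≈ 2.72 g/L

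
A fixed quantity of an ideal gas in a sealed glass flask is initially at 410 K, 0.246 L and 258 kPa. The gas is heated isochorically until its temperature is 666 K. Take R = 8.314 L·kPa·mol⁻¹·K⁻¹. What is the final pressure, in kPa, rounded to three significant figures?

Isochoric, so P/T is constant: V₂ = V₁; P₂ = P₁·(T₂/T₁) = 419.1 kPa.

P₂ ≈ 419 kPa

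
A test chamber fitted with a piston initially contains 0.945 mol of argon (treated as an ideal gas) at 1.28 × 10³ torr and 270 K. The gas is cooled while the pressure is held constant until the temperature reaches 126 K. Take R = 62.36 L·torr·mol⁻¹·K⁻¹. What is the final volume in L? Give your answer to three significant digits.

From PV = nRT: V₁ = nRT₁/P₁ = 12.43 L.
Isobaric, so V/T is constant: P₂ = P₁; V₂ = V₁·(T₂/T₁) = 5.801 L.

V₂ ≈ 5.80 L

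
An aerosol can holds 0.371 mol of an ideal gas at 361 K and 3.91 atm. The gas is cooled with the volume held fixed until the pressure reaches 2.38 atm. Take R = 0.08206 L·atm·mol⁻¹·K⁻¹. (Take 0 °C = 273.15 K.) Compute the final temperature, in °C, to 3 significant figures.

T₂ ≈ -53.4 °C

From PV = nRT: V₁ = nRT₁/P₁ = 2.811 L.
V constant ⇒ P ∝ T: V₂ = V₁; T₂ = T₁·(P₂/P₁) = 219.7 K.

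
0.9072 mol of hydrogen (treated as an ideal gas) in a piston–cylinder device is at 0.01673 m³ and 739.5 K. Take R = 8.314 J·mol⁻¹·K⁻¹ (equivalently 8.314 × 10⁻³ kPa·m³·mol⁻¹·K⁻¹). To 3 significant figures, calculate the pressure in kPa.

PV = nRT ⇒ P = nRT/V = (0.9072 × 8.314 × 10⁻³ × 739.5) / 0.01673

P ≈ 333 kPa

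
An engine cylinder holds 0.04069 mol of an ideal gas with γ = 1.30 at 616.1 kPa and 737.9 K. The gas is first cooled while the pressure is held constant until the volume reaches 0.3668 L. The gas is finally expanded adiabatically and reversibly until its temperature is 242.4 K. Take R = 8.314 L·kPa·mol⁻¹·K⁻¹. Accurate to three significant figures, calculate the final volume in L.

V₃ ≈ 10.8 L

From PV = nRT: V₁ = nRT₁/P₁ = 0.4052 L.
Isobaric, so V/T is constant: P₂ = P₁; T₂ = T₁·(V₂/V₁) = 668.0 K.
Adiabatic (γ = 1.30), T V^(γ−1) and P V^γ constant: P₃ = P₂·(T₃/T₂)^(γ/(γ−1)) = 7.619 kPa; V₃ = V₂·(T₂/T₃)^(1/(γ−1)) = 10.76 L.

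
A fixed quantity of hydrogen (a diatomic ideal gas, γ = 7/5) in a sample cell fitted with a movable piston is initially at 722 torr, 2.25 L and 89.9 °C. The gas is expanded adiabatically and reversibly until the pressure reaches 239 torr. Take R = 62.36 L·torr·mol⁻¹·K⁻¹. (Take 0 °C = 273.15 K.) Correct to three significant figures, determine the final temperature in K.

Convert: T₁ = 363.0 K.
Adiabatic (γ = 7/5), T V^(γ−1) and P V^γ constant: T₂ = T₁·(P₂/P₁)^((γ−1)/γ) = 264.7 K; V₂ = V₁·(P₁/P₂)^(1/γ) = 4.956 L.

T₂ ≈ 265 K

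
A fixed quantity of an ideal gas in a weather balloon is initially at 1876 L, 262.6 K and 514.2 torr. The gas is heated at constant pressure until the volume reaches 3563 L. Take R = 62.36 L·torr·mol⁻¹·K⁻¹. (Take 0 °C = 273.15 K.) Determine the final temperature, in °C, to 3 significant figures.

T₂ ≈ 226 °C

Isobaric, so V/T is constant: P₂ = P₁; T₂ = T₁·(V₂/V₁) = 498.7 K.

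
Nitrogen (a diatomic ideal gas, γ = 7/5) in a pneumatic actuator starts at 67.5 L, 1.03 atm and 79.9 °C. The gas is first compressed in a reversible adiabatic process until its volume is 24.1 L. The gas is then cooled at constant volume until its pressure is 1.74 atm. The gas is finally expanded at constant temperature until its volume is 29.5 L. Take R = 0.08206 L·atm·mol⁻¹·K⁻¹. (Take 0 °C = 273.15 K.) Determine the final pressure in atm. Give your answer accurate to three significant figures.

Convert: T₁ = 353.0 K.
Reversible adiabatic, γ = 7/5: T₂ = T₁·(V₁/V₂)^(γ−1) = 533.0 K; P₂ = P₁·(V₁/V₂)^γ = 4.356 atm.
V constant ⇒ P ∝ T: V₃ = V₂; T₃ = T₂·(P₃/P₂) = 212.9 K.
T constant ⇒ Boyle's law P V = const: T₄ = T₃; P₄ = P₃·(V₃/V₄) = 1.421 atm.

P₄ ≈ 1.42 atm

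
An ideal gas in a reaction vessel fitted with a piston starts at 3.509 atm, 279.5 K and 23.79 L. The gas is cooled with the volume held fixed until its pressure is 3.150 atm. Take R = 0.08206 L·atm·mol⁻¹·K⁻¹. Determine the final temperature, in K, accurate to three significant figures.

T₂ ≈ 251 K

Isochoric, so P/T is constant: V₂ = V₁; T₂ = T₁·(P₂/P₁) = 250.9 K.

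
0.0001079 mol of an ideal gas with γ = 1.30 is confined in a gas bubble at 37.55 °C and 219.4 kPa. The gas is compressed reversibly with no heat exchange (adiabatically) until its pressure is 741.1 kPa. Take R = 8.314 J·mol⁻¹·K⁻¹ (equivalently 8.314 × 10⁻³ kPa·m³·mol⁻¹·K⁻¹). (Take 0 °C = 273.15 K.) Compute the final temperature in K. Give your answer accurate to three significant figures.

Convert: T₁ = 310.7 K.
From PV = nRT: V₁ = nRT₁/P₁ = 1.270e-06 m³.
Adiabatic (γ = 1.30), T V^(γ−1) and P V^γ constant: T₂ = T₁·(P₂/P₁)^((γ−1)/γ) = 411.5 K; V₂ = V₁·(P₁/P₂)^(1/γ) = 4.981e-07 m³.

T₂ ≈ 411 K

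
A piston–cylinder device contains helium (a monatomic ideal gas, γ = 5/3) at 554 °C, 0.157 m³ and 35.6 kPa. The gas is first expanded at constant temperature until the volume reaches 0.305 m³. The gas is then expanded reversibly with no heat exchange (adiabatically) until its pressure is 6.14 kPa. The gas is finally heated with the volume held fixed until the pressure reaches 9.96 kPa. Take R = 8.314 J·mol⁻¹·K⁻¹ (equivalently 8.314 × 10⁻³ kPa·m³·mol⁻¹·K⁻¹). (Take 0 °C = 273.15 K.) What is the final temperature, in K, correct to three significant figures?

Convert: T₁ = 827.1 K.
T constant ⇒ Boyle's law P V = const: T₂ = T₁; P₂ = P₁·(V₁/V₂) = 18.33 kPa.
Reversible adiabatic, γ = 5/3: T₃ = T₂·(P₃/P₂)^((γ−1)/γ) = 534.1 K; V₃ = V₂·(P₂/P₃)^(1/γ) = 0.5878 m³.
Isochoric, so P/T is constant: V₄ = V₃; T₄ = T₃·(P₄/P₃) = 866.4 K.

T₄ ≈ 866 K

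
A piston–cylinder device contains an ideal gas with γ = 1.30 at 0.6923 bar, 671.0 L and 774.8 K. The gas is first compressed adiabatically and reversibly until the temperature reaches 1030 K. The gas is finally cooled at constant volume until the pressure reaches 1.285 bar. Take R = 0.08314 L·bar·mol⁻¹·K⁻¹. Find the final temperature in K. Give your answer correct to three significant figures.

Adiabatic (γ = 1.30), T V^(γ−1) and P V^γ constant: P₂ = P₁·(T₂/T₁)^(γ/(γ−1)) = 2.377 bar; V₂ = V₁·(T₁/T₂)^(1/(γ−1)) = 259.8 L.
Isochoric, so P/T is constant: V₃ = V₂; T₃ = T₂·(P₃/P₂) = 556.7 K.

T₃ ≈ 557 K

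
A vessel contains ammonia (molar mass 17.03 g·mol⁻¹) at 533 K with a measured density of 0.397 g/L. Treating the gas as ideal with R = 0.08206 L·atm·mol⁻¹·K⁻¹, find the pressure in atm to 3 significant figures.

ρ = PM/(RT) ⇒ P = ρRT/M = (0.397 × 0.08206 × 533.0) / 17.03

P ≈ 1.02 atm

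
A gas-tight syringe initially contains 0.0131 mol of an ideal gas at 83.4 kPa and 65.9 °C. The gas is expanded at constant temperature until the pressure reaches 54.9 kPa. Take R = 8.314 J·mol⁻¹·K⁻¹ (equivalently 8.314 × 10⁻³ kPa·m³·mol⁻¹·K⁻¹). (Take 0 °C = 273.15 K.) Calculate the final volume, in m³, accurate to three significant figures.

V₂ ≈ 0.000673 m³

Convert: T₁ = 339.0 K.
From PV = nRT: V₁ = nRT₁/P₁ = 0.0004428 m³.
T constant ⇒ Boyle's law P V = const: T₂ = T₁; V₂ = V₁·(P₁/P₂) = 0.0006726 m³.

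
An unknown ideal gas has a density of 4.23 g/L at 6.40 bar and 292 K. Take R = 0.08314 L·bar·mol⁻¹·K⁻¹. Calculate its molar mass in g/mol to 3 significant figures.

ρ = PM/(RT) ⇒ M = ρRT/P = (4.23 × 0.08314 × 292.0) / 6.40

M ≈ 16.0 g/mol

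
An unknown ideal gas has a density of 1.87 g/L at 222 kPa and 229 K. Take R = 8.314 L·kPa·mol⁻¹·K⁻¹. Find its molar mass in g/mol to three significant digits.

M ≈ 16.0 g/mol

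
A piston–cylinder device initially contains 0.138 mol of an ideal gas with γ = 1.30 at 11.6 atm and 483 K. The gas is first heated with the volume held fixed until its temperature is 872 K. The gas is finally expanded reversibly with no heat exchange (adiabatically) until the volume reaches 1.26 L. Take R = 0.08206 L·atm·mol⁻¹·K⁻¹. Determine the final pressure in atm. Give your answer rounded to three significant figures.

From PV = nRT: V₁ = nRT₁/P₁ = 0.4715 L.
Isochoric, so P/T is constant: V₂ = V₁; P₂ = P₁·(T₂/T₁) = 20.94 atm.
Adiabatic (γ = 1.30), T V^(γ−1) and P V^γ constant: T₃ = T₂·(V₂/V₃)^(γ−1) = 649.3 K; P₃ = P₂·(V₂/V₃)^γ = 5.836 atm.

P₃ ≈ 5.84 atm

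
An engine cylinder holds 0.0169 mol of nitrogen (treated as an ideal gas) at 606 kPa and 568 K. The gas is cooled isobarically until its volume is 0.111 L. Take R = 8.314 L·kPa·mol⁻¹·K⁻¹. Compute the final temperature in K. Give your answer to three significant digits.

T₂ ≈ 479 K

From PV = nRT: V₁ = nRT₁/P₁ = 0.1317 L.
Isobaric, so V/T is constant: P₂ = P₁; T₂ = T₁·(V₂/V₁) = 478.7 K.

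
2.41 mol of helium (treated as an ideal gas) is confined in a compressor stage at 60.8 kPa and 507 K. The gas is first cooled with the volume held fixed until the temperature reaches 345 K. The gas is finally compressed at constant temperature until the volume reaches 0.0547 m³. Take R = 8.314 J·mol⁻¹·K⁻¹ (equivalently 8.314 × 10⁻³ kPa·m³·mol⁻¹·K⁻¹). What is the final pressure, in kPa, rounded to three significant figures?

P₃ ≈ 126 kPa

From PV = nRT: V₁ = nRT₁/P₁ = 0.1671 m³.
V constant ⇒ P ∝ T: V₂ = V₁; P₂ = P₁·(T₂/T₁) = 41.37 kPa.
T constant ⇒ Boyle's law P V = const: T₃ = T₂; P₃ = P₂·(V₂/V₃) = 126.4 kPa.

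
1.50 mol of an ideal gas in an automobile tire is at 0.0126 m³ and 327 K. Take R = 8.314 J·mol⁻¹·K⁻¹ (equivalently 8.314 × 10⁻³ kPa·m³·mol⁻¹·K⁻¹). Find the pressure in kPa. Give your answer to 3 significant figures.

P ≈ 324 kPa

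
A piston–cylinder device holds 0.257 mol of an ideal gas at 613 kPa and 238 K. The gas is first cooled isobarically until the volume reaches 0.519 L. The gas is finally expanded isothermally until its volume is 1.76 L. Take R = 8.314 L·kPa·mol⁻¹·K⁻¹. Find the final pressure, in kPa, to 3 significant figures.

P₃ ≈ 181 kPa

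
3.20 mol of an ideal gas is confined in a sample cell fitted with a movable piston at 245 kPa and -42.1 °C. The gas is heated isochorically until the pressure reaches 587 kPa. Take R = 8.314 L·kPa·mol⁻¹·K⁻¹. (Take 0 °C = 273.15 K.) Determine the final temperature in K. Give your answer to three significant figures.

T₂ ≈ 554 K

Convert: T₁ = 231.0 K.
From PV = nRT: V₁ = nRT₁/P₁ = 25.09 L.
Isochoric, so P/T is constant: V₂ = V₁; T₂ = T₁·(P₂/P₁) = 553.6 K.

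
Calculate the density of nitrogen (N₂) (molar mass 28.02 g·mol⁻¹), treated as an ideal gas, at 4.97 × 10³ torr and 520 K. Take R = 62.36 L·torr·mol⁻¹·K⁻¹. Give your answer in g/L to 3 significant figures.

ρ ≈ 4.29 g/L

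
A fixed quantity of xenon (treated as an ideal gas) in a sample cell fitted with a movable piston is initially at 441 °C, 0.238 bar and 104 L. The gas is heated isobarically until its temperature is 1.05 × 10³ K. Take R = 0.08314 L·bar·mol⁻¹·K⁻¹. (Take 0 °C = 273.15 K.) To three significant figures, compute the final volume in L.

V₂ ≈ 153 L

Convert: T₁ = 714.1 K.
P constant ⇒ V ∝ T: P₂ = P₁; V₂ = V₁·(T₂/T₁) = 152.9 L.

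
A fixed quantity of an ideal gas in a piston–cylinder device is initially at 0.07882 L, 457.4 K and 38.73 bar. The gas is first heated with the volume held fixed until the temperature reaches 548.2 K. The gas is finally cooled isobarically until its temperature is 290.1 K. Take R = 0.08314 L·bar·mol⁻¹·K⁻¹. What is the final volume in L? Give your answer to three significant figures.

V₃ ≈ 0.0417 L

V constant ⇒ P ∝ T: V₂ = V₁; P₂ = P₁·(T₂/T₁) = 46.42 bar.
Isobaric, so V/T is constant: P₃ = P₂; V₃ = V₂·(T₃/T₂) = 0.04171 L.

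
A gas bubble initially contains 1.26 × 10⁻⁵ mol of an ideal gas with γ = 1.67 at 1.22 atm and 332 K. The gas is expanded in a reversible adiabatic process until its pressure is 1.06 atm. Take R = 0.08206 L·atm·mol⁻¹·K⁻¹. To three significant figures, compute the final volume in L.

From PV = nRT: V₁ = nRT₁/P₁ = 0.0002814 L.
Adiabatic (γ = 1.67), T V^(γ−1) and P V^γ constant: T₂ = T₁·(P₂/P₁)^((γ−1)/γ) = 313.8 K; V₂ = V₁·(P₁/P₂)^(1/γ) = 0.0003061 L.

V₂ ≈ 0.000306 L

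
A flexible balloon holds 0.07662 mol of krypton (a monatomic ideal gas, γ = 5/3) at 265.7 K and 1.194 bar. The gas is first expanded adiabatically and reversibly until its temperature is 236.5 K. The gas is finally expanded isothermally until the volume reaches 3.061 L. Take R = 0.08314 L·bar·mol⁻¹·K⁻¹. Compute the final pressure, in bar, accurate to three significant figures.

From PV = nRT: V₁ = nRT₁/P₁ = 1.418 L.
Adiabatic (γ = 5/3), T V^(γ−1) and P V^γ constant: P₂ = P₁·(T₂/T₁)^(γ/(γ−1)) = 0.8925 bar; V₂ = V₁·(T₁/T₂)^(1/(γ−1)) = 1.688 L.
Isothermal, so P V is constant: T₃ = T₂; P₃ = P₂·(V₂/V₃) = 0.4922 bar.

P₃ ≈ 0.492 bar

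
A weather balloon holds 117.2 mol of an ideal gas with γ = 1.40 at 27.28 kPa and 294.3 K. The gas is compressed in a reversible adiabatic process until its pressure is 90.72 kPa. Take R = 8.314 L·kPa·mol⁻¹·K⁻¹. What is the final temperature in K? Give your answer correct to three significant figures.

T₂ ≈ 415 K

From PV = nRT: V₁ = nRT₁/P₁ = 1.051e+04 L.
Adiabatic (γ = 1.40), T V^(γ−1) and P V^γ constant: T₂ = T₁·(P₂/P₁)^((γ−1)/γ) = 414.9 K; V₂ = V₁·(P₁/P₂)^(1/γ) = 4456 L.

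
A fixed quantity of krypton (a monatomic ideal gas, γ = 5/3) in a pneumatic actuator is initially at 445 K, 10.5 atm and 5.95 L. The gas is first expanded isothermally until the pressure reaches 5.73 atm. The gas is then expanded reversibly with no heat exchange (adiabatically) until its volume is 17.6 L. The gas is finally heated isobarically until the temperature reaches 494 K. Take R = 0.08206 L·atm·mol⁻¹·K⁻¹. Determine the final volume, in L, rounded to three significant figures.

V₄ ≈ 26.9 L

T constant ⇒ Boyle's law P V = const: T₂ = T₁; V₂ = V₁·(P₁/P₂) = 10.90 L.
Adiabatic (γ = 5/3), T V^(γ−1) and P V^γ constant: T₃ = T₂·(V₂/V₃)^(γ−1) = 323.4 K; P₃ = P₂·(V₂/V₃)^γ = 2.580 atm.
P constant ⇒ V ∝ T: P₄ = P₃; V₄ = V₃·(T₄/T₃) = 26.89 L.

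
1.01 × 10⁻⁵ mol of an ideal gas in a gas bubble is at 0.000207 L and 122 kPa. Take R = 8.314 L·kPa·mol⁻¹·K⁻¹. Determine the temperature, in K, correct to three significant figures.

PV = nRT ⇒ T = PV/(nR) = (122 × 0.000207) / (1.01e-05 × 8.314)

T ≈ 301 K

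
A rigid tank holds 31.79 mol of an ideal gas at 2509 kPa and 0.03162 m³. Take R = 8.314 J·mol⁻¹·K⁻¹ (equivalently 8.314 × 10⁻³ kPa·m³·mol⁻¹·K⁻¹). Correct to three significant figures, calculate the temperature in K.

T ≈ 300 K

PV = nRT ⇒ T = PV/(nR) = (2509 × 0.03162) / (31.79 × 8.314 × 10⁻³)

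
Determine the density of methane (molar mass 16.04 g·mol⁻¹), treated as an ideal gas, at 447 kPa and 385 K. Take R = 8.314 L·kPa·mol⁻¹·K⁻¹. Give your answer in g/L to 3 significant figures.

ρ = PM/(RT) = (447 × 16.04) / (8.314 × 385.0)

ρ ≈ 2.24 g/L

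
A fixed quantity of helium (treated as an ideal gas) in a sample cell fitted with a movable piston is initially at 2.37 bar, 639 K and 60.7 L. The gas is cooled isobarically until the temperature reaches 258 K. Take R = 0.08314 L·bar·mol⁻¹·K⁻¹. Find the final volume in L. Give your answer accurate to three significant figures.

Isobaric, so V/T is constant: P₂ = P₁; V₂ = V₁·(T₂/T₁) = 24.51 L.

V₂ ≈ 24.5 L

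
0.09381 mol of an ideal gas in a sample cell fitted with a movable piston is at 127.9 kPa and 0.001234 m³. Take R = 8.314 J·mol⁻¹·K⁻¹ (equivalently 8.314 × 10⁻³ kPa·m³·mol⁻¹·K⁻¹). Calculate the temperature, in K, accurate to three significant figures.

T ≈ 202 K

PV = nRT ⇒ T = PV/(nR) = (127.9 × 0.001234) / (0.09381 × 8.314 × 10⁻³)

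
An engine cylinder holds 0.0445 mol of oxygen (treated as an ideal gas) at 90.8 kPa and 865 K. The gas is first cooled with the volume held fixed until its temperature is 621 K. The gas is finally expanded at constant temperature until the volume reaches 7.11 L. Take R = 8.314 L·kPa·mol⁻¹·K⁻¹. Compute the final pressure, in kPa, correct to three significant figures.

From PV = nRT: V₁ = nRT₁/P₁ = 3.525 L.
V constant ⇒ P ∝ T: V₂ = V₁; P₂ = P₁·(T₂/T₁) = 65.19 kPa.
T constant ⇒ Boyle's law P V = const: T₃ = T₂; P₃ = P₂·(V₂/V₃) = 32.31 kPa.

P₃ ≈ 32.3 kPa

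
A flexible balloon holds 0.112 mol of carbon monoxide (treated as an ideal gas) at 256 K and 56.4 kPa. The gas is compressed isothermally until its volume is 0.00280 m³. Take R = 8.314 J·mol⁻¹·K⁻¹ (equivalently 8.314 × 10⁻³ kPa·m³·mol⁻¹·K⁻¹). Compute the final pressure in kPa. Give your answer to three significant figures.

From PV = nRT: V₁ = nRT₁/P₁ = 0.004227 m³.
T constant ⇒ Boyle's law P V = const: T₂ = T₁; P₂ = P₁·(V₁/V₂) = 85.14 kPa.

P₂ ≈ 85.1 kPa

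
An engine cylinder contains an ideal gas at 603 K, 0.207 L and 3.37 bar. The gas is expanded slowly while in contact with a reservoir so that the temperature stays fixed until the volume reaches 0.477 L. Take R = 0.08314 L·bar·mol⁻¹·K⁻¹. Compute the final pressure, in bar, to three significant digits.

Isothermal, so P V is constant: T₂ = T₁; P₂ = P₁·(V₁/V₂) = 1.462 bar.

P₂ ≈ 1.46 bar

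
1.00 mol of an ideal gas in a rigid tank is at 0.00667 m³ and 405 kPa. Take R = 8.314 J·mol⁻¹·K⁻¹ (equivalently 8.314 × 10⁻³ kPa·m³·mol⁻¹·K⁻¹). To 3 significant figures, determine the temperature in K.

PV = nRT ⇒ T = PV/(nR) = (405 × 0.00667) / (1.00 × 8.314 × 10⁻³)

T ≈ 325 K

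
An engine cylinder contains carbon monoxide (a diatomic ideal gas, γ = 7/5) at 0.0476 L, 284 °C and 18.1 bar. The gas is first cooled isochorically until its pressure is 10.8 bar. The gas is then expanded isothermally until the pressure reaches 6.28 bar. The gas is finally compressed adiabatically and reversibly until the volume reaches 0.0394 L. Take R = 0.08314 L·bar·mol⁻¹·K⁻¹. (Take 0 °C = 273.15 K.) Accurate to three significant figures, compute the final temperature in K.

Convert: T₁ = 557.1 K.
V constant ⇒ P ∝ T: V₂ = V₁; T₂ = T₁·(P₂/P₁) = 332.4 K.
T constant ⇒ Boyle's law P V = const: T₃ = T₂; V₃ = V₂·(P₂/P₃) = 0.08186 L.
Adiabatic (γ = 7/5), T V^(γ−1) and P V^γ constant: T₄ = T₃·(V₃/V₄)^(γ−1) = 445.4 K; P₄ = P₃·(V₃/V₄)^γ = 17.48 bar.

T₄ ≈ 445 K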